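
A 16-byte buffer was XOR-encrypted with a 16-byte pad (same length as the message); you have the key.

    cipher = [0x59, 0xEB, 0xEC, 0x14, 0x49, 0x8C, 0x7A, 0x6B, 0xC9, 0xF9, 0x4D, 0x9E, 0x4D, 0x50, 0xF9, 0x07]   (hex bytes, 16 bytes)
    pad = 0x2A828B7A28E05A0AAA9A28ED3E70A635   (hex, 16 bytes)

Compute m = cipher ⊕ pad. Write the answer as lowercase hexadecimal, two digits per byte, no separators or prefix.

byte 0:  89 ⊕  42 = 115
byte 1: 235 ⊕ 130 = 105
byte 2: 236 ⊕ 139 = 103
byte 3:  20 ⊕ 122 = 110
byte 4:  73 ⊕  40 =  97
byte 5: 140 ⊕ 224 = 108
byte 6: 122 ⊕  90 =  32
byte 7: 107 ⊕  10 =  97
byte 8: 201 ⊕ 170 =  99
byte 9: 249 ⊕ 154 =  99
byte 10:  77 ⊕  40 = 101
byte 11: 158 ⊕ 237 = 115
byte 12:  77 ⊕  62 = 115
byte 13:  80 ⊕ 112 =  32
byte 14: 249 ⊕ 166 =  95
byte 15:   7 ⊕  53 =  50

7369676e616c20616363657373205f32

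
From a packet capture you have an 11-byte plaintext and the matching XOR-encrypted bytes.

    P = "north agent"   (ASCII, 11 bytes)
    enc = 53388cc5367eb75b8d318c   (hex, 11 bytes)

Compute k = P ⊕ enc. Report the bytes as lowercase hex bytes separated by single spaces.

Since enc = P ⊕ k, XORing both sides with P gives k = P ⊕ enc.
byte 0: 01101110 ^ 01010011 = 00111101
byte 1: 01101111 ^ 00111000 = 01010111
byte 2: 01110010 ^ 10001100 = 11111110
byte 3: 01110100 ^ 11000101 = 10110001
byte 4: 01101000 ^ 00110110 = 01011110
byte 5: 00100000 ^ 01111110 = 01011110
byte 6: 01100001 ^ 10110111 = 11010110
byte 7: 01100111 ^ 01011011 = 00111100
byte 8: 01100101 ^ 10001101 = 11101000
byte 9: 01101110 ^ 00110001 = 01011111
byte 10: 01110100 ^ 10001100 = 11111000

3d 57 fe b1 5e 5e d6 3c e8 5f f8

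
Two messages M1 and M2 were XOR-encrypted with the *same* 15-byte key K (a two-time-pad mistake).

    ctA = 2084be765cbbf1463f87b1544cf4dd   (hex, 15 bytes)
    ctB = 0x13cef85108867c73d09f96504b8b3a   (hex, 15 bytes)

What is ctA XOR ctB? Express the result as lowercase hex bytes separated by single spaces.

33 4a 46 27 54 3d 8d 35 ef 18 27 04 07 7f e7

ctA ⊕ ctB = (M1 ⊕ K) ⊕ (M2 ⊕ K) = M1 ⊕ M2 — the shared key cancels under XOR.
20 ⊕ 13 = 33
84 ⊕ ce = 4a
be ⊕ f8 = 46
76 ⊕ 51 = 27
5c ⊕ 08 = 54
bb ⊕ 86 = 3d
f1 ⊕ 7c = 8d
46 ⊕ 73 = 35
3f ⊕ d0 = ef
87 ⊕ 9f = 18
b1 ⊕ 96 = 27
54 ⊕ 50 = 04
4c ⊕ 4b = 07
f4 ⊕ 8b = 7f
dd ⊕ 3a = e7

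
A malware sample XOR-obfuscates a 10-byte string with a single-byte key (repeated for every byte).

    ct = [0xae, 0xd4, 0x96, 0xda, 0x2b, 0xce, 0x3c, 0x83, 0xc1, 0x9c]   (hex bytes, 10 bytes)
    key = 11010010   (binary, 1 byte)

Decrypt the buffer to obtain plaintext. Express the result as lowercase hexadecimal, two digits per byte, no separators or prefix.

The 1-byte key repeats, so the effective keystream is d2 d2 d2 d2 d2 d2 d2 d2 d2 d2.
byte 0: 10101110 ⊕ 11010010 = 01111100
byte 1: 11010100 ⊕ 11010010 = 00000110
byte 2: 10010110 ⊕ 11010010 = 01000100
byte 3: 11011010 ⊕ 11010010 = 00001000
byte 4: 00101011 ⊕ 11010010 = 11111001
byte 5: 11001110 ⊕ 11010010 = 00011100
byte 6: 00111100 ⊕ 11010010 = 11101110
byte 7: 10000011 ⊕ 11010010 = 01010001
byte 8: 11000001 ⊕ 11010010 = 00010011
byte 9: 10011100 ⊕ 11010010 = 01001110

7c064408f91cee51134e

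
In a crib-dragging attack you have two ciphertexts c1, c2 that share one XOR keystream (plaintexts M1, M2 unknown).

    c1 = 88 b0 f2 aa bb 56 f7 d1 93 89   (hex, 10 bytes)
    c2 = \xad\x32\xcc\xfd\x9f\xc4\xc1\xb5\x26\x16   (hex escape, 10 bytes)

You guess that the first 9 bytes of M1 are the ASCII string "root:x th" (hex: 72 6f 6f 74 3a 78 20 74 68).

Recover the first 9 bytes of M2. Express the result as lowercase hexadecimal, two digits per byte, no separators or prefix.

57ed51231eea1610dd

First, c1 ⊕ c2 = (M1 ⊕ K) ⊕ (M2 ⊕ K) = M1 ⊕ M2, so the key drops out. Then M2 = (M1 ⊕ M2) ⊕ M1 over the first 9 bytes.
byte 0: (88 xor ad) xor 72 = 25 xor 72 = 57
byte 1: (b0 xor 32) xor 6f = 82 xor 6f = ed
byte 2: (f2 xor cc) xor 6f = 3e xor 6f = 51
byte 3: (aa xor fd) xor 74 = 57 xor 74 = 23
byte 4: (bb xor 9f) xor 3a = 24 xor 3a = 1e
byte 5: (56 xor c4) xor 78 = 92 xor 78 = ea
byte 6: (f7 xor c1) xor 20 = 36 xor 20 = 16
byte 7: (d1 xor b5) xor 74 = 64 xor 74 = 10
byte 8: (93 xor 26) xor 68 = b5 xor 68 = dd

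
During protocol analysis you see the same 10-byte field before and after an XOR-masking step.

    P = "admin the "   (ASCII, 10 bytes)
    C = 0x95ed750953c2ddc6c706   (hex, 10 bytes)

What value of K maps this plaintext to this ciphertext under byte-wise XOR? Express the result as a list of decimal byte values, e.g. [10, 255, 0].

Since C = P ⊕ K, XORing both sides with P gives K = P ⊕ C.
byte 0:  97 ⊕ 149 = 244
byte 1: 100 ⊕ 237 = 137
byte 2: 109 ⊕ 117 =  24
byte 3: 105 ⊕   9 =  96
byte 4: 110 ⊕  83 =  61
byte 5:  32 ⊕ 194 = 226
byte 6: 116 ⊕ 221 = 169
byte 7: 104 ⊕ 198 = 174
byte 8: 101 ⊕ 199 = 162
byte 9:  32 ⊕   6 =  38

[244, 137, 24, 96, 61, 226, 169, 174, 162, 38]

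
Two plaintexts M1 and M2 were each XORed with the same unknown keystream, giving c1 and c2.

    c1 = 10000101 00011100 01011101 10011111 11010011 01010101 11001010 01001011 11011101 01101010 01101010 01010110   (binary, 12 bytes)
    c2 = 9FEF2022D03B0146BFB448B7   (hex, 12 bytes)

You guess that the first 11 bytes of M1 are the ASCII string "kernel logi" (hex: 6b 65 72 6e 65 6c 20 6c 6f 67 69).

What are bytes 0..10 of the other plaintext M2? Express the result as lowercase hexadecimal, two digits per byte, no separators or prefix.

71960fd36602eb610db94b

First, c1 ⊕ c2 = (M1 ⊕ K) ⊕ (M2 ⊕ K) = M1 ⊕ M2, so the key drops out. Then M2 = (M1 ⊕ M2) ⊕ M1 over the first 11 bytes.
byte 0: (85 XOR 9f) XOR 6b = 1a XOR 6b = 71
byte 1: (1c XOR ef) XOR 65 = f3 XOR 65 = 96
byte 2: (5d XOR 20) XOR 72 = 7d XOR 72 = 0f
byte 3: (9f XOR 22) XOR 6e = bd XOR 6e = d3
byte 4: (d3 XOR d0) XOR 65 = 03 XOR 65 = 66
byte 5: (55 XOR 3b) XOR 6c = 6e XOR 6c = 02
byte 6: (ca XOR 01) XOR 20 = cb XOR 20 = eb
byte 7: (4b XOR 46) XOR 6c = 0d XOR 6c = 61
byte 8: (dd XOR bf) XOR 6f = 62 XOR 6f = 0d
byte 9: (6a XOR b4) XOR 67 = de XOR 67 = b9
byte 10: (6a XOR 48) XOR 69 = 22 XOR 69 = 4b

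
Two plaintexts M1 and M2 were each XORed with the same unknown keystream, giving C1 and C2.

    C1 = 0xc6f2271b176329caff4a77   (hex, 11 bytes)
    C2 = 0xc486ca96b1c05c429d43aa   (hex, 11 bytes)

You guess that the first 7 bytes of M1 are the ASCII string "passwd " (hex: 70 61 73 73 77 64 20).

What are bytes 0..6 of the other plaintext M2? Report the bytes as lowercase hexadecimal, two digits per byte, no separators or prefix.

First, C1 ⊕ C2 = (M1 ⊕ K) ⊕ (M2 ⊕ K) = M1 ⊕ M2, so the key drops out. Then M2 = (M1 ⊕ M2) ⊕ M1 over the first 7 bytes.
byte 0: (c6 XOR c4) XOR 70 = 02 XOR 70 = 72
byte 1: (f2 XOR 86) XOR 61 = 74 XOR 61 = 15
byte 2: (27 XOR ca) XOR 73 = ed XOR 73 = 9e
byte 3: (1b XOR 96) XOR 73 = 8d XOR 73 = fe
byte 4: (17 XOR b1) XOR 77 = a6 XOR 77 = d1
byte 5: (63 XOR c0) XOR 64 = a3 XOR 64 = c7
byte 6: (29 XOR 5c) XOR 20 = 75 XOR 20 = 55

72159efed1c755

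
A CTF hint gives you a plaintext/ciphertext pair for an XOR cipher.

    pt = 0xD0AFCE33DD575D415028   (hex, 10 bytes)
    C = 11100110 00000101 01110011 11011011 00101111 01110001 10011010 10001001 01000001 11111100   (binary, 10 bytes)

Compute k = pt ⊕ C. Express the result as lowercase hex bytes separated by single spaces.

36 aa bd e8 f2 26 c7 c8 11 d4

Since C = pt ⊕ k, XORing both sides with pt gives k = pt ⊕ C.
208 ⊕ 230 =  54
175 ⊕   5 = 170
206 ⊕ 115 = 189
 51 ⊕ 219 = 232
221 ⊕  47 = 242
 87 ⊕ 113 =  38
 93 ⊕ 154 = 199
 65 ⊕ 137 = 200
 80 ⊕  65 =  17
 40 ⊕ 252 = 212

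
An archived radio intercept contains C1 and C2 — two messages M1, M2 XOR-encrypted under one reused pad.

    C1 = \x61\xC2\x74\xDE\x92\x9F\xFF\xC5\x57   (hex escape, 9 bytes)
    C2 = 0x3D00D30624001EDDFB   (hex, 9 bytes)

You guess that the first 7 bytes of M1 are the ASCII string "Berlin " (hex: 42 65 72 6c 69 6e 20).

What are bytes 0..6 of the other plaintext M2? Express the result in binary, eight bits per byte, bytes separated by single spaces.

00011110 10100111 11010101 10110100 11011111 11110001 11000001

First, C1 ⊕ C2 = (M1 ⊕ K) ⊕ (M2 ⊕ K) = M1 ⊕ M2, so the key drops out. Then M2 = (M1 ⊕ M2) ⊕ M1 over the first 7 bytes.
byte 0: (61 ⊕ 3d) ⊕ 42 = 5c ⊕ 42 = 1e
byte 1: (c2 ⊕ 00) ⊕ 65 = c2 ⊕ 65 = a7
byte 2: (74 ⊕ d3) ⊕ 72 = a7 ⊕ 72 = d5
byte 3: (de ⊕ 06) ⊕ 6c = d8 ⊕ 6c = b4
byte 4: (92 ⊕ 24) ⊕ 69 = b6 ⊕ 69 = df
byte 5: (9f ⊕ 00) ⊕ 6e = 9f ⊕ 6e = f1
byte 6: (ff ⊕ 1e) ⊕ 20 = e1 ⊕ 20 = c1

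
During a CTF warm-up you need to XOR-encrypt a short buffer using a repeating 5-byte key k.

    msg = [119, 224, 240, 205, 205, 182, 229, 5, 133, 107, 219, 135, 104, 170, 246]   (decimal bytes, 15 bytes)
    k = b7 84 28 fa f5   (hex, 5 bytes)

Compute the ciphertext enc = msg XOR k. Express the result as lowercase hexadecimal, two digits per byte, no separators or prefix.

c064d8373801612d7f9e6c03405003

The 5-byte key repeats, so the effective keystream is b7 84 28 fa f5 b7 84 28 fa f5 b7 84 28 fa f5.
byte 0: 77 XOR b7 = c0
byte 1: e0 XOR 84 = 64
byte 2: f0 XOR 28 = d8
byte 3: cd XOR fa = 37
byte 4: cd XOR f5 = 38
byte 5: b6 XOR b7 = 01
byte 6: e5 XOR 84 = 61
byte 7: 05 XOR 28 = 2d
byte 8: 85 XOR fa = 7f
byte 9: 6b XOR f5 = 9e
byte 10: db XOR b7 = 6c
byte 11: 87 XOR 84 = 03
byte 12: 68 XOR 28 = 40
byte 13: aa XOR fa = 50
byte 14: f6 XOR f5 = 03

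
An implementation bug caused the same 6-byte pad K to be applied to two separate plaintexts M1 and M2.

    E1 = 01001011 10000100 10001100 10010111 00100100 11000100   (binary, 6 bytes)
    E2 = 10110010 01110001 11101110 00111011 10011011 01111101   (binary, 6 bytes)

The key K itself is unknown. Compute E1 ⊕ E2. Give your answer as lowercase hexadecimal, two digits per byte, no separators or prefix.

f9f562acbfb9

E1 ⊕ E2 = (M1 ⊕ K) ⊕ (M2 ⊕ K) = M1 ⊕ M2 — the shared key cancels under XOR.
4b XOR b2 = f9
84 XOR 71 = f5
8c XOR ee = 62
97 XOR 3b = ac
24 XOR 9b = bf
c4 XOR 7d = b9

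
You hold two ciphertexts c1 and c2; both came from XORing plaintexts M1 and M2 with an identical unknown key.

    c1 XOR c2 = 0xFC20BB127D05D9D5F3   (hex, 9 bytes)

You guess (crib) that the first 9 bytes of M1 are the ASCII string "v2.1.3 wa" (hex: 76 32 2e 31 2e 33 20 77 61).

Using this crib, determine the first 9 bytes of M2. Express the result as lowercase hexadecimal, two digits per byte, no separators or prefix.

Since c1 ⊕ c2 = M1 ⊕ M2, XORing with the guessed M1 bytes yields the corresponding M2 bytes: M2 = (c1 ⊕ c2) ⊕ M1.
fc XOR 76 = 8a
20 XOR 32 = 12
bb XOR 2e = 95
12 XOR 31 = 23
7d XOR 2e = 53
05 XOR 33 = 36
d9 XOR 20 = f9
d5 XOR 77 = a2
f3 XOR 61 = 92

8a1295235336f9a292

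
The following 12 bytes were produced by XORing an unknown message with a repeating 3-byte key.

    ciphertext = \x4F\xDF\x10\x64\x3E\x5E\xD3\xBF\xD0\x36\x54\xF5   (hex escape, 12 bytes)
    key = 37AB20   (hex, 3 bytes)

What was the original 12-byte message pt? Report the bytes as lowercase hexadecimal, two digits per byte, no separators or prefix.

The 3-byte key repeats, so the effective keystream is 37 ab 20 37 ab 20 37 ab 20 37 ab 20.
byte 0:  79 XOR  55 = 120
byte 1: 223 XOR 171 = 116
byte 2:  16 XOR  32 =  48
byte 3: 100 XOR  55 =  83
byte 4:  62 XOR 171 = 149
byte 5:  94 XOR  32 = 126
byte 6: 211 XOR  55 = 228
byte 7: 191 XOR 171 =  20
byte 8: 208 XOR  32 = 240
byte 9:  54 XOR  55 =   1
byte 10:  84 XOR 171 = 255
byte 11: 245 XOR  32 = 213

78743053957ee414f001ffd5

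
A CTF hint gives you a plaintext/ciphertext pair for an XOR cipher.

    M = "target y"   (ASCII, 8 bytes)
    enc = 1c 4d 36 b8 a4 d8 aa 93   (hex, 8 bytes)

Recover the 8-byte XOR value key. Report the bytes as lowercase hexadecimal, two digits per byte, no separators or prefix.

Since enc = M ⊕ key, XORing both sides with M gives key = M ⊕ enc.
byte 0: 116 XOR  28 = 104
byte 1:  97 XOR  77 =  44
byte 2: 114 XOR  54 =  68
byte 3: 103 XOR 184 = 223
byte 4: 101 XOR 164 = 193
byte 5: 116 XOR 216 = 172
byte 6:  32 XOR 170 = 138
byte 7: 121 XOR 147 = 234

682c44dfc1ac8aea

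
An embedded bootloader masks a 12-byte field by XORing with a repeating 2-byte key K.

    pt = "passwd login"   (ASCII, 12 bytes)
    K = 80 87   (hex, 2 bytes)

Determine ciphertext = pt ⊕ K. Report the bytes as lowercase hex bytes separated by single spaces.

The 2-byte key repeats, so the effective keystream is 80 87 80 87 80 87 80 87 80 87 80 87.
byte 0: 112 XOR 128 = 240
byte 1:  97 XOR 135 = 230
byte 2: 115 XOR 128 = 243
byte 3: 115 XOR 135 = 244
byte 4: 119 XOR 128 = 247
byte 5: 100 XOR 135 = 227
byte 6:  32 XOR 128 = 160
byte 7: 108 XOR 135 = 235
byte 8: 111 XOR 128 = 239
byte 9: 103 XOR 135 = 224
byte 10: 105 XOR 128 = 233
byte 11: 110 XOR 135 = 233

f0 e6 f3 f4 f7 e3 a0 eb ef e0 e9 e9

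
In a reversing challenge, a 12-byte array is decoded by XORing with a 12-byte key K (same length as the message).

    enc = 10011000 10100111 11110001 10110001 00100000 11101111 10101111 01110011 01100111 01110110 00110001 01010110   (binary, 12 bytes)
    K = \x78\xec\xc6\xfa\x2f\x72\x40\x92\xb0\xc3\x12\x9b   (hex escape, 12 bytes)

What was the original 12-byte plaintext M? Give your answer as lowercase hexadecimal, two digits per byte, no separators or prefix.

e04b374b0f9defe1d7b523cd

byte 0: 98 ⊕ 78 = e0
byte 1: a7 ⊕ ec = 4b
byte 2: f1 ⊕ c6 = 37
byte 3: b1 ⊕ fa = 4b
byte 4: 20 ⊕ 2f = 0f
byte 5: ef ⊕ 72 = 9d
byte 6: af ⊕ 40 = ef
byte 7: 73 ⊕ 92 = e1
byte 8: 67 ⊕ b0 = d7
byte 9: 76 ⊕ c3 = b5
byte 10: 31 ⊕ 12 = 23
byte 11: 56 ⊕ 9b = cd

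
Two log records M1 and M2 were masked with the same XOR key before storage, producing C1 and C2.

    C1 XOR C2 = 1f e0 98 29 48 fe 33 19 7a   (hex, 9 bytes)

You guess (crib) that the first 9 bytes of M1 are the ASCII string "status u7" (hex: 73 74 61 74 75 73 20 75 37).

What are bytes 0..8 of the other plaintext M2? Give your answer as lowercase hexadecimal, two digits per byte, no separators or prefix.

Since C1 ⊕ C2 = M1 ⊕ M2, XORing with the guessed M1 bytes yields the corresponding M2 bytes: M2 = (C1 ⊕ C2) ⊕ M1.
byte 0:  31 xor 115 = 108
byte 1: 224 xor 116 = 148
byte 2: 152 xor  97 = 249
byte 3:  41 xor 116 =  93
byte 4:  72 xor 117 =  61
byte 5: 254 xor 115 = 141
byte 6:  51 xor  32 =  19
byte 7:  25 xor 117 = 108
byte 8: 122 xor  55 =  77

6c94f95d3d8d136c4d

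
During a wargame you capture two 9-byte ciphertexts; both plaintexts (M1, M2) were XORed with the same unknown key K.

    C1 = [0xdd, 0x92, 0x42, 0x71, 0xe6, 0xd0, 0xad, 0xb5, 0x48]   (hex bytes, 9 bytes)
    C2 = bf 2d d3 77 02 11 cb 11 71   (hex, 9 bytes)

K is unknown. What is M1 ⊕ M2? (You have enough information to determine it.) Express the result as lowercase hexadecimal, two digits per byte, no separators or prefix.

C1 ⊕ C2 = (M1 ⊕ K) ⊕ (M2 ⊕ K) = M1 ⊕ M2 — the shared key cancels under XOR.
dd xor bf = 62
92 xor 2d = bf
42 xor d3 = 91
71 xor 77 = 06
e6 xor 02 = e4
d0 xor 11 = c1
ad xor cb = 66
b5 xor 11 = a4
48 xor 71 = 39

62bf9106e4c166a439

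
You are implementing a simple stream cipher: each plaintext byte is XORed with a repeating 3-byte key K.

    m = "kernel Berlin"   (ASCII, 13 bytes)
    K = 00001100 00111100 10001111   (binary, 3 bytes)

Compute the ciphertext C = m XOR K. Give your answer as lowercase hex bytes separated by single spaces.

The 3-byte key repeats, so the effective keystream is 0c 3c 8f 0c 3c 8f 0c 3c 8f 0c 3c 8f 0c.
byte 0: 107 ^  12 = 103
byte 1: 101 ^  60 =  89
byte 2: 114 ^ 143 = 253
byte 3: 110 ^  12 =  98
byte 4: 101 ^  60 =  89
byte 5: 108 ^ 143 = 227
byte 6:  32 ^  12 =  44
byte 7:  66 ^  60 = 126
byte 8: 101 ^ 143 = 234
byte 9: 114 ^  12 = 126
byte 10: 108 ^  60 =  80
byte 11: 105 ^ 143 = 230
byte 12: 110 ^  12 =  98

67 59 fd 62 59 e3 2c 7e ea 7e 50 e6 62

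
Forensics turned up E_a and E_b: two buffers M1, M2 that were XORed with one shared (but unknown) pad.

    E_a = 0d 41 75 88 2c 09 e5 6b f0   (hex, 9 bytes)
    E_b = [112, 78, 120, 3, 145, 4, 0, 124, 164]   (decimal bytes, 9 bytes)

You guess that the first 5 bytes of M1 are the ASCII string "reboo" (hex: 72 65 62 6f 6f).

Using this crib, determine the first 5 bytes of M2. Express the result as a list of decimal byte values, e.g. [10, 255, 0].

[15, 106, 111, 228, 210]

First, E_a ⊕ E_b = (M1 ⊕ K) ⊕ (M2 ⊕ K) = M1 ⊕ M2, so the key drops out. Then M2 = (M1 ⊕ M2) ⊕ M1 over the first 5 bytes.
byte 0: (0d ^ 70) ^ 72 = 7d ^ 72 = 0f
byte 1: (41 ^ 4e) ^ 65 = 0f ^ 65 = 6a
byte 2: (75 ^ 78) ^ 62 = 0d ^ 62 = 6f
byte 3: (88 ^ 03) ^ 6f = 8b ^ 6f = e4
byte 4: (2c ^ 91) ^ 6f = bd ^ 6f = d2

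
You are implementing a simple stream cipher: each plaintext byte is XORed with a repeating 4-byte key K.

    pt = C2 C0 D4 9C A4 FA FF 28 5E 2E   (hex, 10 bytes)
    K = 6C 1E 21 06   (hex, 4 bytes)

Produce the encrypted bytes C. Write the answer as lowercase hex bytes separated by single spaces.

The 4-byte key repeats, so the effective keystream is 6c 1e 21 06 6c 1e 21 06 6c 1e.
byte 0: 11000010 ⊕ 01101100 = 10101110
byte 1: 11000000 ⊕ 00011110 = 11011110
byte 2: 11010100 ⊕ 00100001 = 11110101
byte 3: 10011100 ⊕ 00000110 = 10011010
byte 4: 10100100 ⊕ 01101100 = 11001000
byte 5: 11111010 ⊕ 00011110 = 11100100
byte 6: 11111111 ⊕ 00100001 = 11011110
byte 7: 00101000 ⊕ 00000110 = 00101110
byte 8: 01011110 ⊕ 01101100 = 00110010
byte 9: 00101110 ⊕ 00011110 = 00110000

ae de f5 9a c8 e4 de 2e 32 30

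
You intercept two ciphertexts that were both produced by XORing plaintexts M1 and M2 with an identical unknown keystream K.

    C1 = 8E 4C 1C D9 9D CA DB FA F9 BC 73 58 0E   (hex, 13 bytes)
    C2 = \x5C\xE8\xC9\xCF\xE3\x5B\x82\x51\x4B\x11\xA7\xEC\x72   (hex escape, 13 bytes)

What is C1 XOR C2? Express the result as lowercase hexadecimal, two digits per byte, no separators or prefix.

d2a4d5167e9159abb2add4b47c

C1 ⊕ C2 = (M1 ⊕ K) ⊕ (M2 ⊕ K) = M1 ⊕ M2 — the shared key cancels under XOR.
8e ⊕ 5c = d2
4c ⊕ e8 = a4
1c ⊕ c9 = d5
d9 ⊕ cf = 16
9d ⊕ e3 = 7e
ca ⊕ 5b = 91
db ⊕ 82 = 59
fa ⊕ 51 = ab
f9 ⊕ 4b = b2
bc ⊕ 11 = ad
73 ⊕ a7 = d4
58 ⊕ ec = b4
0e ⊕ 72 = 7c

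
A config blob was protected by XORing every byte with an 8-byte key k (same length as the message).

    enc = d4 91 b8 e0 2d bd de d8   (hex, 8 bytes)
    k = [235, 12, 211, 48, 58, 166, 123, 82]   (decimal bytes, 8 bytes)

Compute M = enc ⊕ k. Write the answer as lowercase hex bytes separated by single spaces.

d4 XOR eb = 3f
91 XOR 0c = 9d
b8 XOR d3 = 6b
e0 XOR 30 = d0
2d XOR 3a = 17
bd XOR a6 = 1b
de XOR 7b = a5
d8 XOR 52 = 8a

3f 9d 6b d0 17 1b a5 8a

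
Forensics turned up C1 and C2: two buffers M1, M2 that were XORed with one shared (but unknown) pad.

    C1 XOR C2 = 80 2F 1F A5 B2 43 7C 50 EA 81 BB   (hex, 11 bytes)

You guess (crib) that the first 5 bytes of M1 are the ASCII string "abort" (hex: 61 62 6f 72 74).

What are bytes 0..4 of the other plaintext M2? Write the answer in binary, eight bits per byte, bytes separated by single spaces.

11100001 01001101 01110000 11010111 11000110

Since C1 ⊕ C2 = M1 ⊕ M2, XORing with the guessed M1 bytes yields the corresponding M2 bytes: M2 = (C1 ⊕ C2) ⊕ M1.
byte 0: 10000000 xor 01100001 = 11100001
byte 1: 00101111 xor 01100010 = 01001101
byte 2: 00011111 xor 01101111 = 01110000
byte 3: 10100101 xor 01110010 = 11010111
byte 4: 10110010 xor 01110100 = 11000110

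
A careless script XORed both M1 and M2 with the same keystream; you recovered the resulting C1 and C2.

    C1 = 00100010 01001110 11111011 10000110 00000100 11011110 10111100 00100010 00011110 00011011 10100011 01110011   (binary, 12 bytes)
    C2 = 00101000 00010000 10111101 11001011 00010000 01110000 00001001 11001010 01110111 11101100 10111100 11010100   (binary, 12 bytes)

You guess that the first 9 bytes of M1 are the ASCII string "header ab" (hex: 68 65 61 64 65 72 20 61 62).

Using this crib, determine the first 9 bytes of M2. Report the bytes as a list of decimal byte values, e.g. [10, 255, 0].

First, C1 ⊕ C2 = (M1 ⊕ K) ⊕ (M2 ⊕ K) = M1 ⊕ M2, so the key drops out. Then M2 = (M1 ⊕ M2) ⊕ M1 over the first 9 bytes.
byte 0: (22 ⊕ 28) ⊕ 68 = 0a ⊕ 68 = 62
byte 1: (4e ⊕ 10) ⊕ 65 = 5e ⊕ 65 = 3b
byte 2: (fb ⊕ bd) ⊕ 61 = 46 ⊕ 61 = 27
byte 3: (86 ⊕ cb) ⊕ 64 = 4d ⊕ 64 = 29
byte 4: (04 ⊕ 10) ⊕ 65 = 14 ⊕ 65 = 71
byte 5: (de ⊕ 70) ⊕ 72 = ae ⊕ 72 = dc
byte 6: (bc ⊕ 09) ⊕ 20 = b5 ⊕ 20 = 95
byte 7: (22 ⊕ ca) ⊕ 61 = e8 ⊕ 61 = 89
byte 8: (1e ⊕ 77) ⊕ 62 = 69 ⊕ 62 = 0b

[98, 59, 39, 41, 113, 220, 149, 137, 11]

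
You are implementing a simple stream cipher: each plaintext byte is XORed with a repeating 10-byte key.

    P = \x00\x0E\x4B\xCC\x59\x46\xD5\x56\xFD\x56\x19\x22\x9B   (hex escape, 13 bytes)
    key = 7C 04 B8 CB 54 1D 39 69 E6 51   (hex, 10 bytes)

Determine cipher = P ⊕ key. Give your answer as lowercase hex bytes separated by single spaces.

The 10-byte key repeats, so the effective keystream is 7c 04 b8 cb 54 1d 39 69 e6 51 7c 04 b8.
byte 0: 00 xor 7c = 7c
byte 1: 0e xor 04 = 0a
byte 2: 4b xor b8 = f3
byte 3: cc xor cb = 07
byte 4: 59 xor 54 = 0d
byte 5: 46 xor 1d = 5b
byte 6: d5 xor 39 = ec
byte 7: 56 xor 69 = 3f
byte 8: fd xor e6 = 1b
byte 9: 56 xor 51 = 07
byte 10: 19 xor 7c = 65
byte 11: 22 xor 04 = 26
byte 12: 9b xor b8 = 23

7c 0a f3 07 0d 5b ec 3f 1b 07 65 26 23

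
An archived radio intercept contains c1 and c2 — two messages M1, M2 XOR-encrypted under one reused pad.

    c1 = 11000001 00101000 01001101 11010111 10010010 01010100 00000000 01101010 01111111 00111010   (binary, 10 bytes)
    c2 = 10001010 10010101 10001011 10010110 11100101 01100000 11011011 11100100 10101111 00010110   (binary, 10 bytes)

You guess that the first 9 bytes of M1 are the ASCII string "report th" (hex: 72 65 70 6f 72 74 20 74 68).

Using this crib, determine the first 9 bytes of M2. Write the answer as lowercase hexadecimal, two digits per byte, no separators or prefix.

First, c1 ⊕ c2 = (M1 ⊕ K) ⊕ (M2 ⊕ K) = M1 ⊕ M2, so the key drops out. Then M2 = (M1 ⊕ M2) ⊕ M1 over the first 9 bytes.
byte 0: (c1 ^ 8a) ^ 72 = 4b ^ 72 = 39
byte 1: (28 ^ 95) ^ 65 = bd ^ 65 = d8
byte 2: (4d ^ 8b) ^ 70 = c6 ^ 70 = b6
byte 3: (d7 ^ 96) ^ 6f = 41 ^ 6f = 2e
byte 4: (92 ^ e5) ^ 72 = 77 ^ 72 = 05
byte 5: (54 ^ 60) ^ 74 = 34 ^ 74 = 40
byte 6: (00 ^ db) ^ 20 = db ^ 20 = fb
byte 7: (6a ^ e4) ^ 74 = 8e ^ 74 = fa
byte 8: (7f ^ af) ^ 68 = d0 ^ 68 = b8

39d8b62e0540fbfab8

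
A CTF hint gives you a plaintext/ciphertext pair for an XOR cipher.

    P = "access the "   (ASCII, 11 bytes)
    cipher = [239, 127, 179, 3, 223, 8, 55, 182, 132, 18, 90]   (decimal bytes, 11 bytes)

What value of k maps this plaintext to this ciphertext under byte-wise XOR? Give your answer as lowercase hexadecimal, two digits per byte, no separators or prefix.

Since cipher = P ⊕ k, XORing both sides with P gives k = P ⊕ cipher.
 97 xor 239 = 142
 99 xor 127 =  28
 99 xor 179 = 208
101 xor   3 = 102
115 xor 223 = 172
115 xor   8 = 123
 32 xor  55 =  23
116 xor 182 = 194
104 xor 132 = 236
101 xor  18 = 119
 32 xor  90 = 122

8e1cd066ac7b17c2ec777a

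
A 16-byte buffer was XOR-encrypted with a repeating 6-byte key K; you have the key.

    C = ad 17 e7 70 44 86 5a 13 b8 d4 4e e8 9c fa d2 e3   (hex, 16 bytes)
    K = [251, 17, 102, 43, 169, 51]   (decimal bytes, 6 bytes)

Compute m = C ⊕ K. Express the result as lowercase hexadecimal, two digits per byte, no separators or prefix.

5606815bedb5a102deffe7db67ebb4c8

The 6-byte key repeats, so the effective keystream is fb 11 66 2b a9 33 fb 11 66 2b a9 33 fb 11 66 2b.
byte 0: ad XOR fb = 56
byte 1: 17 XOR 11 = 06
byte 2: e7 XOR 66 = 81
byte 3: 70 XOR 2b = 5b
byte 4: 44 XOR a9 = ed
byte 5: 86 XOR 33 = b5
byte 6: 5a XOR fb = a1
byte 7: 13 XOR 11 = 02
byte 8: b8 XOR 66 = de
byte 9: d4 XOR 2b = ff
byte 10: 4e XOR a9 = e7
byte 11: e8 XOR 33 = db
byte 12: 9c XOR fb = 67
byte 13: fa XOR 11 = eb
byte 14: d2 XOR 66 = b4
byte 15: e3 XOR 2b = c8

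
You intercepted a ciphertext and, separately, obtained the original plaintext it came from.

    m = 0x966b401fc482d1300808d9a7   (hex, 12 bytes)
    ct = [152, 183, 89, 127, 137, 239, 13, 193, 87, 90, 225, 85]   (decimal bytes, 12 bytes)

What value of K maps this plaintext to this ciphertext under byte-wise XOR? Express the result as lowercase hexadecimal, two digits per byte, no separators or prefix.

Since ct = m ⊕ K, XORing both sides with m gives K = m ⊕ ct.
96 ⊕ 98 = 0e
6b ⊕ b7 = dc
40 ⊕ 59 = 19
1f ⊕ 7f = 60
c4 ⊕ 89 = 4d
82 ⊕ ef = 6d
d1 ⊕ 0d = dc
30 ⊕ c1 = f1
08 ⊕ 57 = 5f
08 ⊕ 5a = 52
d9 ⊕ e1 = 38
a7 ⊕ 55 = f2

0edc19604d6ddcf15f5238f2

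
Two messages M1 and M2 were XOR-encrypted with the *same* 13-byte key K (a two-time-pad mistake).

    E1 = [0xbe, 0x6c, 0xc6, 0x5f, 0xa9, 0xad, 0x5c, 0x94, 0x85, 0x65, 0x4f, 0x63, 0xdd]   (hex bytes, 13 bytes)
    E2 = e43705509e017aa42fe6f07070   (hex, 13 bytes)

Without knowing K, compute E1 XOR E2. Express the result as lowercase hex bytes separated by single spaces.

5a 5b c3 0f 37 ac 26 30 aa 83 bf 13 ad

E1 ⊕ E2 = (M1 ⊕ K) ⊕ (M2 ⊕ K) = M1 ⊕ M2 — the shared key cancels under XOR.
be xor e4 = 5a
6c xor 37 = 5b
c6 xor 05 = c3
5f xor 50 = 0f
a9 xor 9e = 37
ad xor 01 = ac
5c xor 7a = 26
94 xor a4 = 30
85 xor 2f = aa
65 xor e6 = 83
4f xor f0 = bf
63 xor 70 = 13
dd xor 70 = ad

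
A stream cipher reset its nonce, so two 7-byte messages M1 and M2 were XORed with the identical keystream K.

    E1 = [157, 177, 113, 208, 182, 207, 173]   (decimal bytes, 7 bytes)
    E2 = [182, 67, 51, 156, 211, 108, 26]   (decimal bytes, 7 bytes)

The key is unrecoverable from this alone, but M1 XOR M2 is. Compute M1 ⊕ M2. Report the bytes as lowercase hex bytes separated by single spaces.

E1 ⊕ E2 = (M1 ⊕ K) ⊕ (M2 ⊕ K) = M1 ⊕ M2 — the shared key cancels under XOR.
9d XOR b6 = 2b
b1 XOR 43 = f2
71 XOR 33 = 42
d0 XOR 9c = 4c
b6 XOR d3 = 65
cf XOR 6c = a3
ad XOR 1a = b7

2b f2 42 4c 65 a3 b7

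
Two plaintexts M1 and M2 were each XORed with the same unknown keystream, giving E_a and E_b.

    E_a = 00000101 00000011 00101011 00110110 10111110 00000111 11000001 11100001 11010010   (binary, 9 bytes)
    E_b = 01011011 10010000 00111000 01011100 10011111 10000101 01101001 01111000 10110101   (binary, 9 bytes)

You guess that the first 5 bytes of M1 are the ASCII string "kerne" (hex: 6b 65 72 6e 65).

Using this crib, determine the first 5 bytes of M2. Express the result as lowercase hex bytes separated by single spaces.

First, E_a ⊕ E_b = (M1 ⊕ K) ⊕ (M2 ⊕ K) = M1 ⊕ M2, so the key drops out. Then M2 = (M1 ⊕ M2) ⊕ M1 over the first 5 bytes.
byte 0: (05 ⊕ 5b) ⊕ 6b = 5e ⊕ 6b = 35
byte 1: (03 ⊕ 90) ⊕ 65 = 93 ⊕ 65 = f6
byte 2: (2b ⊕ 38) ⊕ 72 = 13 ⊕ 72 = 61
byte 3: (36 ⊕ 5c) ⊕ 6e = 6a ⊕ 6e = 04
byte 4: (be ⊕ 9f) ⊕ 65 = 21 ⊕ 65 = 44

35 f6 61 04 44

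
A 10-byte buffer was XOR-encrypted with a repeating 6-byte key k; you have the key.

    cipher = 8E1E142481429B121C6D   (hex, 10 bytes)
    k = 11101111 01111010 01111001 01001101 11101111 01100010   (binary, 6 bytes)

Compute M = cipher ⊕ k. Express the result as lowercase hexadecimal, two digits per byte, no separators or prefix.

The 6-byte key repeats, so the effective keystream is ef 7a 79 4d ef 62 ef 7a 79 4d.
byte 0: 142 XOR 239 =  97
byte 1:  30 XOR 122 = 100
byte 2:  20 XOR 121 = 109
byte 3:  36 XOR  77 = 105
byte 4: 129 XOR 239 = 110
byte 5:  66 XOR  98 =  32
byte 6: 155 XOR 239 = 116
byte 7:  18 XOR 122 = 104
byte 8:  28 XOR 121 = 101
byte 9: 109 XOR  77 =  32

61646d696e2074686520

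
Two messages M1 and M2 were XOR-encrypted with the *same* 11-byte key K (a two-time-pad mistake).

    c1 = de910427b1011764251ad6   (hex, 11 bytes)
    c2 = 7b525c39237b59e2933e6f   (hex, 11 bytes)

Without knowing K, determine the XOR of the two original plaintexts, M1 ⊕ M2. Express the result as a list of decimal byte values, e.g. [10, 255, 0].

c1 ⊕ c2 = (M1 ⊕ K) ⊕ (M2 ⊕ K) = M1 ⊕ M2 — the shared key cancels under XOR.
byte 0: 11011110 xor 01111011 = 10100101
byte 1: 10010001 xor 01010010 = 11000011
byte 2: 00000100 xor 01011100 = 01011000
byte 3: 00100111 xor 00111001 = 00011110
byte 4: 10110001 xor 00100011 = 10010010
byte 5: 00000001 xor 01111011 = 01111010
byte 6: 00010111 xor 01011001 = 01001110
byte 7: 01100100 xor 11100010 = 10000110
byte 8: 00100101 xor 10010011 = 10110110
byte 9: 00011010 xor 00111110 = 00100100
byte 10: 11010110 xor 01101111 = 10111001

[165, 195, 88, 30, 146, 122, 78, 134, 182, 36, 185]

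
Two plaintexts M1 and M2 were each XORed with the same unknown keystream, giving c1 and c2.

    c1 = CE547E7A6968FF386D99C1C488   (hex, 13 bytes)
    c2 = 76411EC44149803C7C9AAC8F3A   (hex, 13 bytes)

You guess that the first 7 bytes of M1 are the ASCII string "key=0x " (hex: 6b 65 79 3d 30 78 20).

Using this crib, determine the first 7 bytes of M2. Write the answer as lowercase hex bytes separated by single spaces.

First, c1 ⊕ c2 = (M1 ⊕ K) ⊕ (M2 ⊕ K) = M1 ⊕ M2, so the key drops out. Then M2 = (M1 ⊕ M2) ⊕ M1 over the first 7 bytes.
byte 0: (ce XOR 76) XOR 6b = b8 XOR 6b = d3
byte 1: (54 XOR 41) XOR 65 = 15 XOR 65 = 70
byte 2: (7e XOR 1e) XOR 79 = 60 XOR 79 = 19
byte 3: (7a XOR c4) XOR 3d = be XOR 3d = 83
byte 4: (69 XOR 41) XOR 30 = 28 XOR 30 = 18
byte 5: (68 XOR 49) XOR 78 = 21 XOR 78 = 59
byte 6: (ff XOR 80) XOR 20 = 7f XOR 20 = 5f

d3 70 19 83 18 59 5f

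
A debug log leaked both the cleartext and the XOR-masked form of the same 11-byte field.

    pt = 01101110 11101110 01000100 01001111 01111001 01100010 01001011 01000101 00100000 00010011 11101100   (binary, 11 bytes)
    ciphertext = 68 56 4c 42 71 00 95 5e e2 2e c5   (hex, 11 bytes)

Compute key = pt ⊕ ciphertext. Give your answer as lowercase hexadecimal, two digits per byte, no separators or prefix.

06b8080d0862de1bc23d29

Since ciphertext = pt ⊕ key, XORing both sides with pt gives key = pt ⊕ ciphertext.
01101110 xor 01101000 = 00000110
11101110 xor 01010110 = 10111000
01000100 xor 01001100 = 00001000
01001111 xor 01000010 = 00001101
01111001 xor 01110001 = 00001000
01100010 xor 00000000 = 01100010
01001011 xor 10010101 = 11011110
01000101 xor 01011110 = 00011011
00100000 xor 11100010 = 11000010
00010011 xor 00101110 = 00111101
11101100 xor 11000101 = 00101001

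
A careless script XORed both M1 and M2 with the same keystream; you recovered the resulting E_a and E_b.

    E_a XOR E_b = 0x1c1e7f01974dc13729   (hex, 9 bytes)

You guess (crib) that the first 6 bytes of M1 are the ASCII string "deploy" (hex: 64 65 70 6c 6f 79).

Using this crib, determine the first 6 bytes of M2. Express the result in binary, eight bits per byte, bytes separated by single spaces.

Since E_a ⊕ E_b = M1 ⊕ M2, XORing with the guessed M1 bytes yields the corresponding M2 bytes: M2 = (E_a ⊕ E_b) ⊕ M1.
1c ^ 64 = 78
1e ^ 65 = 7b
7f ^ 70 = 0f
01 ^ 6c = 6d
97 ^ 6f = f8
4d ^ 79 = 34

01111000 01111011 00001111 01101101 11111000 00110100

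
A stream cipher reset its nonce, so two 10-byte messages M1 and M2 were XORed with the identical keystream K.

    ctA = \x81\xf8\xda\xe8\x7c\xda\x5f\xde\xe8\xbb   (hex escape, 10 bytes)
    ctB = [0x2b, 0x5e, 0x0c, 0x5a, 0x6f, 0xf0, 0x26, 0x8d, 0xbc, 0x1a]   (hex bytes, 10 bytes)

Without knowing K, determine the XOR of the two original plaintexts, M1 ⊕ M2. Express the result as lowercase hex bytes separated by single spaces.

ctA ⊕ ctB = (M1 ⊕ K) ⊕ (M2 ⊕ K) = M1 ⊕ M2 — the shared key cancels under XOR.
129 ^  43 = 170
248 ^  94 = 166
218 ^  12 = 214
232 ^  90 = 178
124 ^ 111 =  19
218 ^ 240 =  42
 95 ^  38 = 121
222 ^ 141 =  83
232 ^ 188 =  84
187 ^  26 = 161

aa a6 d6 b2 13 2a 79 53 54 a1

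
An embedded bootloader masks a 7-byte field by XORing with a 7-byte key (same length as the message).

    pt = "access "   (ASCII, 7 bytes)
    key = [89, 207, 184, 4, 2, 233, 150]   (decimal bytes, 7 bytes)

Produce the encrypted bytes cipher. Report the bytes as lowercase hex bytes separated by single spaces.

38 ac db 61 71 9a b6

XOR is its own inverse, so applying the key byte-wise gives the result directly.
61 ⊕ 59 = 38
63 ⊕ cf = ac
63 ⊕ b8 = db
65 ⊕ 04 = 61
73 ⊕ 02 = 71
73 ⊕ e9 = 9a
20 ⊕ 96 = b6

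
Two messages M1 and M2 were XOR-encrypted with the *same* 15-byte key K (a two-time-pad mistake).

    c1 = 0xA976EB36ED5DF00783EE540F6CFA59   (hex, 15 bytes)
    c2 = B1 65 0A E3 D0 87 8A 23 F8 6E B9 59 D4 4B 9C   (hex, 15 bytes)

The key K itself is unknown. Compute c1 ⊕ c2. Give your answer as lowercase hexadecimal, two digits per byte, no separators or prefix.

1813e1d53dda7a247b80ed56b8b1c5

c1 ⊕ c2 = (M1 ⊕ K) ⊕ (M2 ⊕ K) = M1 ⊕ M2 — the shared key cancels under XOR.
byte 0: a9 XOR b1 = 18
byte 1: 76 XOR 65 = 13
byte 2: eb XOR 0a = e1
byte 3: 36 XOR e3 = d5
byte 4: ed XOR d0 = 3d
byte 5: 5d XOR 87 = da
byte 6: f0 XOR 8a = 7a
byte 7: 07 XOR 23 = 24
byte 8: 83 XOR f8 = 7b
byte 9: ee XOR 6e = 80
byte 10: 54 XOR b9 = ed
byte 11: 0f XOR 59 = 56
byte 12: 6c XOR d4 = b8
byte 13: fa XOR 4b = b1
byte 14: 59 XOR 9c = c5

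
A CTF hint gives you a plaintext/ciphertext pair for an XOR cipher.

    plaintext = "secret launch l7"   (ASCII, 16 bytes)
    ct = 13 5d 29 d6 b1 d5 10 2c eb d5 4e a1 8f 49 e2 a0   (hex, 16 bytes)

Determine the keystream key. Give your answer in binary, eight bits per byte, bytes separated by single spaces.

01100000 00111000 01001010 10100100 11010100 10100001 00110000 01000000 10001010 10100000 00100000 11000010 11100111 01101001 10001110 10010111

Since ct = plaintext ⊕ key, XORing both sides with plaintext gives key = plaintext ⊕ ct.
73 xor 13 = 60
65 xor 5d = 38
63 xor 29 = 4a
72 xor d6 = a4
65 xor b1 = d4
74 xor d5 = a1
20 xor 10 = 30
6c xor 2c = 40
61 xor eb = 8a
75 xor d5 = a0
6e xor 4e = 20
63 xor a1 = c2
68 xor 8f = e7
20 xor 49 = 69
6c xor e2 = 8e
37 xor a0 = 97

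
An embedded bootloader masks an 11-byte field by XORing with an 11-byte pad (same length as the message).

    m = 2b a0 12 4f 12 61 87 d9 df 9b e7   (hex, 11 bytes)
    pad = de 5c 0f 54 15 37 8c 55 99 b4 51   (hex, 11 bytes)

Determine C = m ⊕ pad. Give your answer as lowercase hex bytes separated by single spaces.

XOR is its own inverse, so applying the key byte-wise gives the result directly.
2b xor de = f5
a0 xor 5c = fc
12 xor 0f = 1d
4f xor 54 = 1b
12 xor 15 = 07
61 xor 37 = 56
87 xor 8c = 0b
d9 xor 55 = 8c
df xor 99 = 46
9b xor b4 = 2f
e7 xor 51 = b6

f5 fc 1d 1b 07 56 0b 8c 46 2f b6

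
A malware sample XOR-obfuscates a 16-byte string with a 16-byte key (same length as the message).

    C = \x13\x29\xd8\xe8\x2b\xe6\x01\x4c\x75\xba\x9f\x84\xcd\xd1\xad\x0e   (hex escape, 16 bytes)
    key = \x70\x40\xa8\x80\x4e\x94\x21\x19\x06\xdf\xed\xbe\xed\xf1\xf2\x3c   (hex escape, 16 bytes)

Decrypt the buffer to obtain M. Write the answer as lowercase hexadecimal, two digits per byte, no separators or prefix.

63697068657220557365723a20205f32

XOR is its own inverse, so applying the key byte-wise gives the result directly.
byte 0:  19 XOR 112 =  99
byte 1:  41 XOR  64 = 105
byte 2: 216 XOR 168 = 112
byte 3: 232 XOR 128 = 104
byte 4:  43 XOR  78 = 101
byte 5: 230 XOR 148 = 114
byte 6:   1 XOR  33 =  32
byte 7:  76 XOR  25 =  85
byte 8: 117 XOR   6 = 115
byte 9: 186 XOR 223 = 101
byte 10: 159 XOR 237 = 114
byte 11: 132 XOR 190 =  58
byte 12: 205 XOR 237 =  32
byte 13: 209 XOR 241 =  32
byte 14: 173 XOR 242 =  95
byte 15:  14 XOR  60 =  50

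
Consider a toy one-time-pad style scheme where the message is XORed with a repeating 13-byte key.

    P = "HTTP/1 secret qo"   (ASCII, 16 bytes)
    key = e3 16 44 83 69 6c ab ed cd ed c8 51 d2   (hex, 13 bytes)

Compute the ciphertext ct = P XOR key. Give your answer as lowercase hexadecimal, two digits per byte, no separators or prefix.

ab4210d3465d8b9ea88eba34a6c3672b

The 13-byte key repeats, so the effective keystream is e3 16 44 83 69 6c ab ed cd ed c8 51 d2 e3 16 44.
byte 0: 48 xor e3 = ab
byte 1: 54 xor 16 = 42
byte 2: 54 xor 44 = 10
byte 3: 50 xor 83 = d3
byte 4: 2f xor 69 = 46
byte 5: 31 xor 6c = 5d
byte 6: 20 xor ab = 8b
byte 7: 73 xor ed = 9e
byte 8: 65 xor cd = a8
byte 9: 63 xor ed = 8e
byte 10: 72 xor c8 = ba
byte 11: 65 xor 51 = 34
byte 12: 74 xor d2 = a6
byte 13: 20 xor e3 = c3
byte 14: 71 xor 16 = 67
byte 15: 6f xor 44 = 2b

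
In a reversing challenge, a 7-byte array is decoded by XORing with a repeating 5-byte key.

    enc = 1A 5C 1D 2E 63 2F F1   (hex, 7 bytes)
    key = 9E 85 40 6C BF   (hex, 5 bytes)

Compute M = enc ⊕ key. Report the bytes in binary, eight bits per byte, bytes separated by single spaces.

The 5-byte key repeats, so the effective keystream is 9e 85 40 6c bf 9e 85.
byte 0: 1a ^ 9e = 84
byte 1: 5c ^ 85 = d9
byte 2: 1d ^ 40 = 5d
byte 3: 2e ^ 6c = 42
byte 4: 63 ^ bf = dc
byte 5: 2f ^ 9e = b1
byte 6: f1 ^ 85 = 74

10000100 11011001 01011101 01000010 11011100 10110001 01110100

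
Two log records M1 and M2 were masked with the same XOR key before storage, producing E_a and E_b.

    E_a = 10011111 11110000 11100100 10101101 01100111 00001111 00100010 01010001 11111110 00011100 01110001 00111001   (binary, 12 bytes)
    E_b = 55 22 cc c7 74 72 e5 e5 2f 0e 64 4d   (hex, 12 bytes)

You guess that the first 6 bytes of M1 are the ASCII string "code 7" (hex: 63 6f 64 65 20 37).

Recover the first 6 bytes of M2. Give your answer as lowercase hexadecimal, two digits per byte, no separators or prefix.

a9bd4c0f334a

First, E_a ⊕ E_b = (M1 ⊕ K) ⊕ (M2 ⊕ K) = M1 ⊕ M2, so the key drops out. Then M2 = (M1 ⊕ M2) ⊕ M1 over the first 6 bytes.
byte 0: (9f XOR 55) XOR 63 = ca XOR 63 = a9
byte 1: (f0 XOR 22) XOR 6f = d2 XOR 6f = bd
byte 2: (e4 XOR cc) XOR 64 = 28 XOR 64 = 4c
byte 3: (ad XOR c7) XOR 65 = 6a XOR 65 = 0f
byte 4: (67 XOR 74) XOR 20 = 13 XOR 20 = 33
byte 5: (0f XOR 72) XOR 37 = 7d XOR 37 = 4a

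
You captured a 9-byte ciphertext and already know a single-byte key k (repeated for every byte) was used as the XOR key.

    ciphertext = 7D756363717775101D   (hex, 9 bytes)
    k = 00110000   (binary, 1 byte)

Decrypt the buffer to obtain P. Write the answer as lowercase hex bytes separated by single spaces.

4d 45 53 53 41 47 45 20 2d

The 1-byte key repeats, so the effective keystream is 30 30 30 30 30 30 30 30 30.
byte 0: 7d ⊕ 30 = 4d
byte 1: 75 ⊕ 30 = 45
byte 2: 63 ⊕ 30 = 53
byte 3: 63 ⊕ 30 = 53
byte 4: 71 ⊕ 30 = 41
byte 5: 77 ⊕ 30 = 47
byte 6: 75 ⊕ 30 = 45
byte 7: 10 ⊕ 30 = 20
byte 8: 1d ⊕ 30 = 2d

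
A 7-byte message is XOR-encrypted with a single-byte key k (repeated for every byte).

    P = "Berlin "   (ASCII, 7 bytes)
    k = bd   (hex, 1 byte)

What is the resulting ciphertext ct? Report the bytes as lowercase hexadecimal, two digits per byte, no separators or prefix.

The 1-byte key repeats, so the effective keystream is bd bd bd bd bd bd bd.
byte 0: 42 ⊕ bd = ff
byte 1: 65 ⊕ bd = d8
byte 2: 72 ⊕ bd = cf
byte 3: 6c ⊕ bd = d1
byte 4: 69 ⊕ bd = d4
byte 5: 6e ⊕ bd = d3
byte 6: 20 ⊕ bd = 9d

ffd8cfd1d4d39d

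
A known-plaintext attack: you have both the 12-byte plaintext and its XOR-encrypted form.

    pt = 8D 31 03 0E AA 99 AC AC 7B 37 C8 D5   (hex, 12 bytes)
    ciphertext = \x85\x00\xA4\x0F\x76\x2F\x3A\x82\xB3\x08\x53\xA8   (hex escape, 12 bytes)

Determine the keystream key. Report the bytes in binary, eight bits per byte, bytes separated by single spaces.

Since ciphertext = pt ⊕ key, XORing both sides with pt gives key = pt ⊕ ciphertext.
10001101 ⊕ 10000101 = 00001000
00110001 ⊕ 00000000 = 00110001
00000011 ⊕ 10100100 = 10100111
00001110 ⊕ 00001111 = 00000001
10101010 ⊕ 01110110 = 11011100
10011001 ⊕ 00101111 = 10110110
10101100 ⊕ 00111010 = 10010110
10101100 ⊕ 10000010 = 00101110
01111011 ⊕ 10110011 = 11001000
00110111 ⊕ 00001000 = 00111111
11001000 ⊕ 01010011 = 10011011
11010101 ⊕ 10101000 = 01111101

00001000 00110001 10100111 00000001 11011100 10110110 10010110 00101110 11001000 00111111 10011011 01111101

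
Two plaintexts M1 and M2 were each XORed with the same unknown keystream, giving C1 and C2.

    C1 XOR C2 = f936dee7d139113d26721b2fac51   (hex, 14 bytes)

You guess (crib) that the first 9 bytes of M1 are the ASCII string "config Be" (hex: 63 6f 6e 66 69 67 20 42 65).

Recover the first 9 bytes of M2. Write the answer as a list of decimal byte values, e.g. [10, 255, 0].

Since C1 ⊕ C2 = M1 ⊕ M2, XORing with the guessed M1 bytes yields the corresponding M2 bytes: M2 = (C1 ⊕ C2) ⊕ M1.
f9 ⊕ 63 = 9a
36 ⊕ 6f = 59
de ⊕ 6e = b0
e7 ⊕ 66 = 81
d1 ⊕ 69 = b8
39 ⊕ 67 = 5e
11 ⊕ 20 = 31
3d ⊕ 42 = 7f
26 ⊕ 65 = 43

[154, 89, 176, 129, 184, 94, 49, 127, 67]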